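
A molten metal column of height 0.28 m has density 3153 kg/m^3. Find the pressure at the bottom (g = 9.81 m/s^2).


Formula: P = rho * g * h
rho * g = 3153 * 9.81 = 30930.93 N/m^3
P = 30930.93 * 0.28 = 8660.6604 Pa

Final answer: 8660.6604 Pa


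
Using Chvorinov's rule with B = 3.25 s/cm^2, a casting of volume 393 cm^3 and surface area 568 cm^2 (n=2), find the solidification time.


Formula: t_s = B * (V/A)^n  (Chvorinov's rule, n=2)
Modulus M = V/A = 393/568 = 0.691901 cm
M^2 = 0.691901^2 = 0.478727 cm^2
t_s = 3.25 * 0.478727 = 1.5559 s

1.5559 s


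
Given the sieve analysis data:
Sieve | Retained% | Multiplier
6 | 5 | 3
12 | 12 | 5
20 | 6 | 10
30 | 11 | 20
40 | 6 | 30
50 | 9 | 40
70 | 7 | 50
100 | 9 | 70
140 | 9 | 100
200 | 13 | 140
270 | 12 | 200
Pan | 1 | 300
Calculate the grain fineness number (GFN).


Formula: GFN = sum(pct * multiplier) / sum(pct)
sum(pct * multiplier) = 7295
sum(pct) = 100
GFN = 7295 / 100 = 72.95

72.95


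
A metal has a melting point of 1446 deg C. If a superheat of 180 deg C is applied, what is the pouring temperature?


Formula: T_pour = T_melt + Superheat
T_pour = 1446 + 180 = 1626 deg C


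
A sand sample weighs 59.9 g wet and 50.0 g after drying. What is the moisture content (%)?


Formula: MC = (W_wet - W_dry) / W_wet * 100
Water mass = 59.9 - 50.0 = 9.9 g
MC = 9.9 / 59.9 * 100 = 16.5275%

16.5275%


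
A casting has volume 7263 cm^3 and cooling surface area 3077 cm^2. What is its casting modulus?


Formula: Casting Modulus M = V / A
M = 7263 cm^3 / 3077 cm^2 = 2.3604 cm


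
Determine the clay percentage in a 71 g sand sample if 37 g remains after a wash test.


Formula: Clay% = (W_total - W_washed) / W_total * 100
Clay mass = 71 - 37 = 34 g
Clay% = 34 / 71 * 100 = 47.8873%

Final answer: 47.8873%


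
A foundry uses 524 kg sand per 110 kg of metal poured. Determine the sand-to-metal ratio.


Formula: Sand-to-Metal Ratio = W_sand / W_metal
Ratio = 524 kg / 110 kg = 4.7636

4.7636


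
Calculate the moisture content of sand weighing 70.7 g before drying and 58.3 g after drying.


Formula: MC = (W_wet - W_dry) / W_wet * 100
Water mass = 70.7 - 58.3 = 12.4 g
MC = 12.4 / 70.7 * 100 = 17.5389%

17.5389%


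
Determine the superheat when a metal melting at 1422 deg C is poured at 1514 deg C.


Formula: Superheat = T_pour - T_melt
Superheat = 1514 - 1422 = 92 deg C

92 deg C


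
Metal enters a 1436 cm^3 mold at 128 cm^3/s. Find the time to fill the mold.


Formula: t_fill = V_mold / Q_flow
t = 1436 cm^3 / 128 cm^3/s = 11.2188 s

11.2188 s


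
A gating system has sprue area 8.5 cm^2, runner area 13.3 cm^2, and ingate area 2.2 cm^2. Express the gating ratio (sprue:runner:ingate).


Sprue:Runner:Ingate = 1 : 13.3/8.5 : 2.2/8.5 = 1:1.56:0.26


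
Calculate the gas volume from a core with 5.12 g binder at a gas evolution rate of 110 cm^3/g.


Formula: V_gas = W_binder * gas_evolution_rate
V = 5.12 g * 110 cm^3/g = 563.2000 cm^3

Answer: 563.2000 cm^3


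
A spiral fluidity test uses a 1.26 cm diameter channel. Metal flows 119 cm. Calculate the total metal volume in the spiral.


Formula: V = pi * (d/2)^2 * L  (cylinder volume)
Radius = 1.26/2 = 0.63 cm
V = pi * 0.63^2 * 119 = 148.3809 cm^3


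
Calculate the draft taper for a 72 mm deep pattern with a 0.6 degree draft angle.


Formula: taper = depth * tan(draft_angle)
tan(0.6 deg) = 0.0104724
taper = 72 mm * 0.0104724 = 0.7540 mm

Answer: 0.7540 mm


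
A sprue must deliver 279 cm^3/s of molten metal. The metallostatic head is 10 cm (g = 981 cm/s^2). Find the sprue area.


Formula: v = sqrt(2*g*h), A = Q/v
Velocity: v = sqrt(2 * 981 * 10) = sqrt(19620) = 140.0714 cm/s
Sprue area: A = Q / v = 279 / 140.0714 = 1.9918 cm^2


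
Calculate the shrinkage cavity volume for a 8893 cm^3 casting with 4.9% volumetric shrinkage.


Formula: V_shrink = V_casting * shrinkage_pct / 100
V_shrink = 8893 cm^3 * 4.9 / 100 = 435.7570 cm^3

Answer: 435.7570 cm^3


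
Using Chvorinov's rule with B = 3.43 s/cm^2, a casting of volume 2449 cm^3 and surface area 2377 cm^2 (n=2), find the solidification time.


Formula: t_s = B * (V/A)^n  (Chvorinov's rule, n=2)
Modulus M = V/A = 2449/2377 = 1.030290 cm
M^2 = 1.030290^2 = 1.061497 cm^2
t_s = 3.43 * 1.061497 = 3.6409 s


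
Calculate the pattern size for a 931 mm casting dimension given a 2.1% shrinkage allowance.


Formula: L_pattern = L_casting * (1 + shrinkage_rate/100)
Shrinkage factor = 1 + 2.1/100 = 1.021
L_pattern = 931 mm * 1.021 = 950.5510 mm


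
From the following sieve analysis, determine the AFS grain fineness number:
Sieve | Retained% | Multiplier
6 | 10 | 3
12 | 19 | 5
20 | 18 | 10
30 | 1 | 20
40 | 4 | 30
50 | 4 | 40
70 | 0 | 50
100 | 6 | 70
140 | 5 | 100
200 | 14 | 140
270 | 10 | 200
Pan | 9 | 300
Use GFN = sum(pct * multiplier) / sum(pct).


Formula: GFN = sum(pct * multiplier) / sum(pct)
sum(pct * multiplier) = 8185
sum(pct) = 100
GFN = 8185 / 100 = 81.85

Answer: 81.85


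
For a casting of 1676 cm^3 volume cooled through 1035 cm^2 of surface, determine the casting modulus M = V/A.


Formula: Casting Modulus M = V / A
M = 1676 cm^3 / 1035 cm^2 = 1.6193 cm

Answer: 1.6193 cm


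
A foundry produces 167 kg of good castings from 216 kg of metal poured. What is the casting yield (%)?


Formula: Casting Yield = (W_good / W_total) * 100
Yield = (167 kg / 216 kg) * 100 = 77.3148%


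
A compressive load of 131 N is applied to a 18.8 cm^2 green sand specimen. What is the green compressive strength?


Formula: Compressive Strength = Force / Area
Strength = 131 N / 18.8 cm^2 = 6.9681 N/cm^2


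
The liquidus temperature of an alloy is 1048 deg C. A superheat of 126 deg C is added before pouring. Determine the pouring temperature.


Formula: T_pour = T_melt + Superheat
T_pour = 1048 + 126 = 1174 deg C


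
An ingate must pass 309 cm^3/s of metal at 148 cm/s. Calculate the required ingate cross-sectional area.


Formula: A_ingate = Q / v  (continuity equation)
A = 309 cm^3/s / 148 cm/s = 2.0878 cm^2


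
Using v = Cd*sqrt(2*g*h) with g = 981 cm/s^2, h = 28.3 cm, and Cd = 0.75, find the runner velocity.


Formula: v = Cd * sqrt(2 * g * h)  (Torricelli with discharge coefficient)
2*g*h = 2 * 981 * 28.3 = 55524.6 cm^2/s^2
sqrt(55524.6) = 235.63658 cm/s
v = 0.75 * 235.63658 = 176.7274 cm/s

Answer: 176.7274 cm/s


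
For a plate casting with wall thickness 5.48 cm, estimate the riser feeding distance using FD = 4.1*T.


Formula: FD = 4.1 * T  (riser feeding-distance rule)
FD = 4.1 * 5.48 cm = 22.4680 cm

Answer: 22.4680 cm


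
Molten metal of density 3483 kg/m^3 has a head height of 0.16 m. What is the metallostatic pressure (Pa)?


Formula: P = rho * g * h
rho * g = 3483 * 9.81 = 34168.23 N/m^3
P = 34168.23 * 0.16 = 5466.9168 Pa


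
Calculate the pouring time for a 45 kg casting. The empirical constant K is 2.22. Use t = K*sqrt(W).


Formula: t = K * sqrt(W)
sqrt(W) = sqrt(45) = 6.70820
t = 2.22 * 6.70820 = 14.8922 s

Final answer: 14.8922 s


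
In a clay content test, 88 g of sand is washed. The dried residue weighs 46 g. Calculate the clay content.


Formula: Clay% = (W_total - W_washed) / W_total * 100
Clay mass = 88 - 46 = 42 g
Clay% = 42 / 88 * 100 = 47.7273%

Final answer: 47.7273%


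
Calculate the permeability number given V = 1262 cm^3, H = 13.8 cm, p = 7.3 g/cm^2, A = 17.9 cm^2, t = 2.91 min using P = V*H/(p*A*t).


Formula: Permeability Number P = (V * H) / (p * A * t)
Numerator: V * H = 1262 * 13.8 = 17415.6
Denominator: p * A * t = 7.3 * 17.9 * 2.91 = 380.2497
P = 17415.6 / 380.2497 = 45.8004


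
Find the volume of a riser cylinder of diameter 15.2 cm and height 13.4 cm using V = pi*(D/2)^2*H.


Formula: V = pi * (D/2)^2 * H  (cylinder volume)
Radius = D/2 = 15.2/2 = 7.6 cm
V = pi * 7.6^2 * 13.4 = 2431.5424 cm^3

Answer: 2431.5424 cm^3


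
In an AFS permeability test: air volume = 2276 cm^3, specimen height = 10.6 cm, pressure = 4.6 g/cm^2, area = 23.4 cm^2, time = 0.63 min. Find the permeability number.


Formula: Permeability Number P = (V * H) / (p * A * t)
Numerator: V * H = 2276 * 10.6 = 24125.6
Denominator: p * A * t = 4.6 * 23.4 * 0.63 = 67.8132
P = 24125.6 / 67.8132 = 355.7655

355.7655


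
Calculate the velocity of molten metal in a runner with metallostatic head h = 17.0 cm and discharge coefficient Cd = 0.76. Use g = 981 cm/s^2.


Formula: v = Cd * sqrt(2 * g * h)  (Torricelli with discharge coefficient)
2*g*h = 2 * 981 * 17.0 = 33354.0 cm^2/s^2
sqrt(33354.0) = 182.63078 cm/s
v = 0.76 * 182.63078 = 138.7994 cm/s

Answer: 138.7994 cm/s


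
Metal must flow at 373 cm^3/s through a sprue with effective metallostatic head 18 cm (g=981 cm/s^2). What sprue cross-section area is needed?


Formula: v = sqrt(2*g*h), A = Q/v
Velocity: v = sqrt(2 * 981 * 18) = sqrt(35316) = 187.9255 cm/s
Sprue area: A = Q / v = 373 / 187.9255 = 1.9848 cm^2

Answer: 1.9848 cm^2


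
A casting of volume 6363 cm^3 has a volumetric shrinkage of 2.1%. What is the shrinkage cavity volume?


Formula: V_shrink = V_casting * shrinkage_pct / 100
V_shrink = 6363 cm^3 * 2.1 / 100 = 133.6230 cm^3

Answer: 133.6230 cm^3


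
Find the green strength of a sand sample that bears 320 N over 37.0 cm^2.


Formula: Compressive Strength = Force / Area
Strength = 320 N / 37.0 cm^2 = 8.6486 N/cm^2

8.6486 N/cm^2


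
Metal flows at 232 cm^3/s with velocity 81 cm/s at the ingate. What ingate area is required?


Formula: A_ingate = Q / v  (continuity equation)
A = 232 cm^3/s / 81 cm/s = 2.8642 cm^2

Final answer: 2.8642 cm^2


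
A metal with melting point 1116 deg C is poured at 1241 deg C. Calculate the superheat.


Formula: Superheat = T_pour - T_melt
Superheat = 1241 - 1116 = 125 deg C

Answer: 125 deg C


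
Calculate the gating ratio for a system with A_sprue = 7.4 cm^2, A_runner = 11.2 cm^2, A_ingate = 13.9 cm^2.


Sprue:Runner:Ingate = 1 : 11.2/7.4 : 13.9/7.4 = 1:1.51:1.88

Final answer: 1:1.51:1.88


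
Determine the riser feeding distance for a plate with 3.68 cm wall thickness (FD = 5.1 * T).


Formula: FD = 5.1 * T  (riser feeding-distance rule)
FD = 5.1 * 3.68 cm = 18.7680 cm

Answer: 18.7680 cm


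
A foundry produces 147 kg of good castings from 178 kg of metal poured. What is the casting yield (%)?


Formula: Casting Yield = (W_good / W_total) * 100
Yield = (147 kg / 178 kg) * 100 = 82.5843%

Answer: 82.5843%


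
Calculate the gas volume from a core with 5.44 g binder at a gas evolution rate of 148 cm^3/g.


Formula: V_gas = W_binder * gas_evolution_rate
V = 5.44 g * 148 cm^3/g = 805.1200 cm^3

805.1200 cm^3


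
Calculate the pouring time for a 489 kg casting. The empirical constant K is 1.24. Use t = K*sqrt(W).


Formula: t = K * sqrt(W)
sqrt(W) = sqrt(489) = 22.11334
t = 1.24 * 22.11334 = 27.4205 s

Answer: 27.4205 s


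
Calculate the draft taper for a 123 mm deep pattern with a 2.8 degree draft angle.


Formula: taper = depth * tan(draft_angle)
tan(2.8 deg) = 0.0489082
taper = 123 mm * 0.0489082 = 6.0157 mm

6.0157 mm


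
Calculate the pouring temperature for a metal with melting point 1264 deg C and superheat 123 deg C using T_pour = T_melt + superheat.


Formula: T_pour = T_melt + Superheat
T_pour = 1264 + 123 = 1387 deg C

Final answer: 1387 deg C


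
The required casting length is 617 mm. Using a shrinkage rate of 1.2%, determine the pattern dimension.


Formula: L_pattern = L_casting * (1 + shrinkage_rate/100)
Shrinkage factor = 1 + 1.2/100 = 1.012
L_pattern = 617 mm * 1.012 = 624.4040 mm

Answer: 624.4040 mm


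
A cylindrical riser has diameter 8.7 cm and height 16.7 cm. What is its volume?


Formula: V = pi * (D/2)^2 * H  (cylinder volume)
Radius = D/2 = 8.7/2 = 4.35 cm
V = pi * 4.35^2 * 16.7 = 992.7613 cm^3

Answer: 992.7613 cm^3


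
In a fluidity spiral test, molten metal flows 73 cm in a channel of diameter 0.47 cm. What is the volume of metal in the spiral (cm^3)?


Formula: V = pi * (d/2)^2 * L  (cylinder volume)
Radius = 0.47/2 = 0.235 cm
V = pi * 0.235^2 * 73 = 12.6651 cm^3

Answer: 12.6651 cm^3


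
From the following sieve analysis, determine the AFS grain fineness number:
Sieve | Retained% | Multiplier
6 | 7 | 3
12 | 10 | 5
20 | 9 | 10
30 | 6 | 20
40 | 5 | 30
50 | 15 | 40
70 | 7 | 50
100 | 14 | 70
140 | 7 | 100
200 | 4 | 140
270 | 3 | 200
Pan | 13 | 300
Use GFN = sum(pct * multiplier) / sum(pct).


Formula: GFN = sum(pct * multiplier) / sum(pct)
sum(pct * multiplier) = 8121
sum(pct) = 100
GFN = 8121 / 100 = 81.21

Answer: 81.21


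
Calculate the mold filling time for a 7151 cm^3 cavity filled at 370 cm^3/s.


Formula: t_fill = V_mold / Q_flow
t = 7151 cm^3 / 370 cm^3/s = 19.3270 s

19.3270 s


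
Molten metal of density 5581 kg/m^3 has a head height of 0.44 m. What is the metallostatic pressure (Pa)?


Formula: P = rho * g * h
rho * g = 5581 * 9.81 = 54749.61 N/m^3
P = 54749.61 * 0.44 = 24089.8284 Pa


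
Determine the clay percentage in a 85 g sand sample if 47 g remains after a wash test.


Formula: Clay% = (W_total - W_washed) / W_total * 100
Clay mass = 85 - 47 = 38 g
Clay% = 38 / 85 * 100 = 44.7059%


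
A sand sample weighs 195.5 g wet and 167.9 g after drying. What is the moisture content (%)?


Formula: MC = (W_wet - W_dry) / W_wet * 100
Water mass = 195.5 - 167.9 = 27.6 g
MC = 27.6 / 195.5 * 100 = 14.1176%

14.1176%


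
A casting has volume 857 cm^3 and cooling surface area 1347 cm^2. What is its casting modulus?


Formula: Casting Modulus M = V / A
M = 857 cm^3 / 1347 cm^2 = 0.6362 cm


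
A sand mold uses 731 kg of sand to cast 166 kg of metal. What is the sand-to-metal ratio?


Formula: Sand-to-Metal Ratio = W_sand / W_metal
Ratio = 731 kg / 166 kg = 4.4036

4.4036


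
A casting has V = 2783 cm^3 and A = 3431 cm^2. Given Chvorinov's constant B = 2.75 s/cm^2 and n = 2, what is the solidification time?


Formula: t_s = B * (V/A)^n  (Chvorinov's rule, n=2)
Modulus M = V/A = 2783/3431 = 0.811134 cm
M^2 = 0.811134^2 = 0.657938 cm^2
t_s = 2.75 * 0.657938 = 1.8093 s

1.8093 s


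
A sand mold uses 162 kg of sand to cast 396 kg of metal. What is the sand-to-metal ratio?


Formula: Sand-to-Metal Ratio = W_sand / W_metal
Ratio = 162 kg / 396 kg = 0.4091

Answer: 0.4091


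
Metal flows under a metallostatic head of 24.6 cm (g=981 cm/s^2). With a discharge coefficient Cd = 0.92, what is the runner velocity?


Formula: v = Cd * sqrt(2 * g * h)  (Torricelli with discharge coefficient)
2*g*h = 2 * 981 * 24.6 = 48265.2 cm^2/s^2
sqrt(48265.2) = 219.69342 cm/s
v = 0.92 * 219.69342 = 202.1179 cm/s

Answer: 202.1179 cm/s


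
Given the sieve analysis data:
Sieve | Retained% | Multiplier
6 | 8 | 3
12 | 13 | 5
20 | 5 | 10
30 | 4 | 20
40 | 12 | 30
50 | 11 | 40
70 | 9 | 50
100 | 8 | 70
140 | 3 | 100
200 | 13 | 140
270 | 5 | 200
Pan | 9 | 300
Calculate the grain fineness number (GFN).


Formula: GFN = sum(pct * multiplier) / sum(pct)
sum(pct * multiplier) = 7849
sum(pct) = 100
GFN = 7849 / 100 = 78.49


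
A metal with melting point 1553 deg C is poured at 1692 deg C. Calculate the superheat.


Formula: Superheat = T_pour - T_melt
Superheat = 1692 - 1553 = 139 deg C

Final answer: 139 deg C


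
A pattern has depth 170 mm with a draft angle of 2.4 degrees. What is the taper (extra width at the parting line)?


Formula: taper = depth * tan(draft_angle)
tan(2.4 deg) = 0.0419124
taper = 170 mm * 0.0419124 = 7.1251 mm

7.1251 mm


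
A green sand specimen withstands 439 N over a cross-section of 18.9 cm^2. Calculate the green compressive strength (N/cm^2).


Formula: Compressive Strength = Force / Area
Strength = 439 N / 18.9 cm^2 = 23.2275 N/cm^2

23.2275 N/cm^2


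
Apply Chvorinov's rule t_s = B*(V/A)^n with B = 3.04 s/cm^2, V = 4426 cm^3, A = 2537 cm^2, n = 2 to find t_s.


Formula: t_s = B * (V/A)^n  (Chvorinov's rule, n=2)
Modulus M = V/A = 4426/2537 = 1.744580 cm
M^2 = 1.744580^2 = 3.043559 cm^2
t_s = 3.04 * 3.043559 = 9.2524 s

Answer: 9.2524 s


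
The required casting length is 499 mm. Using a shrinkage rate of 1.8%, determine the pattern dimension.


Formula: L_pattern = L_casting * (1 + shrinkage_rate/100)
Shrinkage factor = 1 + 1.8/100 = 1.018
L_pattern = 499 mm * 1.018 = 507.9820 mm

Answer: 507.9820 mm


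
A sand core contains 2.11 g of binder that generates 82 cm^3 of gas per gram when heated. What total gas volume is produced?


Formula: V_gas = W_binder * gas_evolution_rate
V = 2.11 g * 82 cm^3/g = 173.0200 cm^3

Final answer: 173.0200 cm^3


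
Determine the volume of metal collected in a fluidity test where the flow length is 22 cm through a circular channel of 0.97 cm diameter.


Formula: V = pi * (d/2)^2 * L  (cylinder volume)
Radius = 0.97/2 = 0.485 cm
V = pi * 0.485^2 * 22 = 16.2576 cm^3

Final answer: 16.2576 cm^3


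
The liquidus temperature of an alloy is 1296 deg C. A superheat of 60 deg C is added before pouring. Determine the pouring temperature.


Formula: T_pour = T_melt + Superheat
T_pour = 1296 + 60 = 1356 deg C

Final answer: 1356 deg C


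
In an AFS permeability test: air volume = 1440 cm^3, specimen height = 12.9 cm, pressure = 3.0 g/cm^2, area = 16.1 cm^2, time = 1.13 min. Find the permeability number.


Formula: Permeability Number P = (V * H) / (p * A * t)
Numerator: V * H = 1440 * 12.9 = 18576.0
Denominator: p * A * t = 3.0 * 16.1 * 1.13 = 54.579
P = 18576.0 / 54.579 = 340.3507

Answer: 340.3507


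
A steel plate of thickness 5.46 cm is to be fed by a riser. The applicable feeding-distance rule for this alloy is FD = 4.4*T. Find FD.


Formula: FD = 4.4 * T  (riser feeding-distance rule)
FD = 4.4 * 5.46 cm = 24.0240 cm

Answer: 24.0240 cm


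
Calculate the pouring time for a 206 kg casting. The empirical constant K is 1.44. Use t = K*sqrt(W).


Formula: t = K * sqrt(W)
sqrt(W) = sqrt(206) = 14.35270
t = 1.44 * 14.35270 = 20.6679 s


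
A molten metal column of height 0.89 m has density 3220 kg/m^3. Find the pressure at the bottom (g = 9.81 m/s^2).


Formula: P = rho * g * h
rho * g = 3220 * 9.81 = 31588.2 N/m^3
P = 31588.2 * 0.89 = 28113.4980 Pa


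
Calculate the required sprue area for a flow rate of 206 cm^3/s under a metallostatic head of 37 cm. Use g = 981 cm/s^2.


Formula: v = sqrt(2*g*h), A = Q/v
Velocity: v = sqrt(2 * 981 * 37) = sqrt(72594) = 269.4327 cm/s
Sprue area: A = Q / v = 206 / 269.4327 = 0.7646 cm^2

0.7646 cm^2


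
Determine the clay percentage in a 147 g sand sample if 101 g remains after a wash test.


Formula: Clay% = (W_total - W_washed) / W_total * 100
Clay mass = 147 - 101 = 46 g
Clay% = 46 / 147 * 100 = 31.2925%

31.2925%


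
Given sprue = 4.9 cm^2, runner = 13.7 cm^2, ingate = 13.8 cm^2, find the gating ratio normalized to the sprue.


Sprue:Runner:Ingate = 1 : 13.7/4.9 : 13.8/4.9 = 1:2.80:2.82


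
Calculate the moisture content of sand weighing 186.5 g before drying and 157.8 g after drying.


Formula: MC = (W_wet - W_dry) / W_wet * 100
Water mass = 186.5 - 157.8 = 28.7 g
MC = 28.7 / 186.5 * 100 = 15.3887%

Answer: 15.3887%


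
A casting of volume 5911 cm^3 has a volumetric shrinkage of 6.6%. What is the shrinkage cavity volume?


Formula: V_shrink = V_casting * shrinkage_pct / 100
V_shrink = 5911 cm^3 * 6.6 / 100 = 390.1260 cm^3

390.1260 cm^3


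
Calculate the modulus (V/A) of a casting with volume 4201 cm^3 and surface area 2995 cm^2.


Formula: Casting Modulus M = V / A
M = 4201 cm^3 / 2995 cm^2 = 1.4027 cm

Final answer: 1.4027 cm


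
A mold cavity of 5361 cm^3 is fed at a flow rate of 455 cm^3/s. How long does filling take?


Formula: t_fill = V_mold / Q_flow
t = 5361 cm^3 / 455 cm^3/s = 11.7824 s

Final answer: 11.7824 s


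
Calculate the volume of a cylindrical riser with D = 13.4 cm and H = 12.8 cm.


Formula: V = pi * (D/2)^2 * H  (cylinder volume)
Radius = D/2 = 13.4/2 = 6.7 cm
V = pi * 6.7^2 * 12.8 = 1805.1340 cm^3

1805.1340 cm^3


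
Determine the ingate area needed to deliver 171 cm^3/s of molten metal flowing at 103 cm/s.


Formula: A_ingate = Q / v  (continuity equation)
A = 171 cm^3/s / 103 cm/s = 1.6602 cm^2

Answer: 1.6602 cm^2


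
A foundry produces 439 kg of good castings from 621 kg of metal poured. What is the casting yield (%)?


Formula: Casting Yield = (W_good / W_total) * 100
Yield = (439 kg / 621 kg) * 100 = 70.6924%

70.6924%


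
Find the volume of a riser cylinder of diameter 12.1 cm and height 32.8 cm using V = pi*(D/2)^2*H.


Formula: V = pi * (D/2)^2 * H  (cylinder volume)
Radius = D/2 = 12.1/2 = 6.05 cm
V = pi * 6.05^2 * 32.8 = 3771.6768 cm^3

Answer: 3771.6768 cm^3


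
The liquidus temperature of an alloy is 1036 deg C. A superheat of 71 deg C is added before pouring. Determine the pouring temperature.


Formula: T_pour = T_melt + Superheat
T_pour = 1036 + 71 = 1107 deg C

Final answer: 1107 deg C


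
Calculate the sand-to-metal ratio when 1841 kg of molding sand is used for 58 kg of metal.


Formula: Sand-to-Metal Ratio = W_sand / W_metal
Ratio = 1841 kg / 58 kg = 31.7414

Answer: 31.7414


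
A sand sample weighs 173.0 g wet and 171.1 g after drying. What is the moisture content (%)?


Formula: MC = (W_wet - W_dry) / W_wet * 100
Water mass = 173.0 - 171.1 = 1.9 g
MC = 1.9 / 173.0 * 100 = 1.0983%

Final answer: 1.0983%


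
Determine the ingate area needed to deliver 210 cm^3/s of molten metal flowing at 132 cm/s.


Formula: A_ingate = Q / v  (continuity equation)
A = 210 cm^3/s / 132 cm/s = 1.5909 cm^2

Final answer: 1.5909 cm^2


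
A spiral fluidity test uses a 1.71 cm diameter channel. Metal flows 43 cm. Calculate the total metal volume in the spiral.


Formula: V = pi * (d/2)^2 * L  (cylinder volume)
Radius = 1.71/2 = 0.855 cm
V = pi * 0.855^2 * 43 = 98.7531 cm^3


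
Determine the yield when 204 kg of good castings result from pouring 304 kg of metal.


Formula: Casting Yield = (W_good / W_total) * 100
Yield = (204 kg / 304 kg) * 100 = 67.1053%

Answer: 67.1053%


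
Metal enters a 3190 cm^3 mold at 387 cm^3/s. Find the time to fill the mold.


Formula: t_fill = V_mold / Q_flow
t = 3190 cm^3 / 387 cm^3/s = 8.2429 s


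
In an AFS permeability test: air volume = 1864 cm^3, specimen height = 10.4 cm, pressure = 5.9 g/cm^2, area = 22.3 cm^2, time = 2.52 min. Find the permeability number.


Formula: Permeability Number P = (V * H) / (p * A * t)
Numerator: V * H = 1864 * 10.4 = 19385.6
Denominator: p * A * t = 5.9 * 22.3 * 2.52 = 331.5564
P = 19385.6 / 331.5564 = 58.4685

Answer: 58.4685


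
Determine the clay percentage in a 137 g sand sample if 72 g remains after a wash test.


Formula: Clay% = (W_total - W_washed) / W_total * 100
Clay mass = 137 - 72 = 65 g
Clay% = 65 / 137 * 100 = 47.4453%

Final answer: 47.4453%


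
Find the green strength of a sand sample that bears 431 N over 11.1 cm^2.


Formula: Compressive Strength = Force / Area
Strength = 431 N / 11.1 cm^2 = 38.8288 N/cm^2

Final answer: 38.8288 N/cm^2


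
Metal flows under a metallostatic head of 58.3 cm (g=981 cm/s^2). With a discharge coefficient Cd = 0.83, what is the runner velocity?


Formula: v = Cd * sqrt(2 * g * h)  (Torricelli with discharge coefficient)
2*g*h = 2 * 981 * 58.3 = 114384.6 cm^2/s^2
sqrt(114384.6) = 338.20792 cm/s
v = 0.83 * 338.20792 = 280.7126 cm/s


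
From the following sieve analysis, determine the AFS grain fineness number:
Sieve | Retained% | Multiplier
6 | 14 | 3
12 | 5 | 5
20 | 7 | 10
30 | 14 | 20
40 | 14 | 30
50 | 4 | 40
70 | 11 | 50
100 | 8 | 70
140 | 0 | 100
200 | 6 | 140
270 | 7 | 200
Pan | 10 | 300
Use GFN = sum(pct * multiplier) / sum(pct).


Formula: GFN = sum(pct * multiplier) / sum(pct)
sum(pct * multiplier) = 7347
sum(pct) = 100
GFN = 7347 / 100 = 73.47


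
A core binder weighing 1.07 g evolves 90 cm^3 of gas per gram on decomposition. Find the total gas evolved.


Formula: V_gas = W_binder * gas_evolution_rate
V = 1.07 g * 90 cm^3/g = 96.3000 cm^3


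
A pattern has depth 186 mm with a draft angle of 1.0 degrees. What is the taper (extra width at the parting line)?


Formula: taper = depth * tan(draft_angle)
tan(1.0 deg) = 0.0174551
taper = 186 mm * 0.0174551 = 3.2466 mm

3.2466 mm


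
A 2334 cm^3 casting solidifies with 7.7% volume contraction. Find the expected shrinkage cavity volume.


Formula: V_shrink = V_casting * shrinkage_pct / 100
V_shrink = 2334 cm^3 * 7.7 / 100 = 179.7180 cm^3

Answer: 179.7180 cm^3


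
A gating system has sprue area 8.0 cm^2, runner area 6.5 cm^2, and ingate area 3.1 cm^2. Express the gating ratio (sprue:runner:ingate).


Sprue:Runner:Ingate = 1 : 6.5/8.0 : 3.1/8.0 = 1:0.81:0.39


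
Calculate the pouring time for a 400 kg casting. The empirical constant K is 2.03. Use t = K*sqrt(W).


Formula: t = K * sqrt(W)
sqrt(W) = sqrt(400) = 20.00000
t = 2.03 * 20.00000 = 40.6000 s


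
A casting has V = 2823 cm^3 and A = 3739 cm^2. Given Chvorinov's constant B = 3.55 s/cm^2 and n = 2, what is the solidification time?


Formula: t_s = B * (V/A)^n  (Chvorinov's rule, n=2)
Modulus M = V/A = 2823/3739 = 0.755015 cm
M^2 = 0.755015^2 = 0.570048 cm^2
t_s = 3.55 * 0.570048 = 2.0237 s

Final answer: 2.0237 s


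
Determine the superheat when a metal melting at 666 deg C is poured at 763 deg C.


Formula: Superheat = T_pour - T_melt
Superheat = 763 - 666 = 97 deg C

97 deg C


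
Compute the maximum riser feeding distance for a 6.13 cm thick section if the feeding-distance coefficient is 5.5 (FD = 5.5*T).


Formula: FD = 5.5 * T  (riser feeding-distance rule)
FD = 5.5 * 6.13 cm = 33.7150 cm

Answer: 33.7150 cm


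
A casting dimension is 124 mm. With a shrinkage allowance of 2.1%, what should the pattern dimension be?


Formula: L_pattern = L_casting * (1 + shrinkage_rate/100)
Shrinkage factor = 1 + 2.1/100 = 1.021
L_pattern = 124 mm * 1.021 = 126.6040 mm

Final answer: 126.6040 mm


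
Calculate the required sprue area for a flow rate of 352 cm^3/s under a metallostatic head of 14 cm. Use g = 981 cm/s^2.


Formula: v = sqrt(2*g*h), A = Q/v
Velocity: v = sqrt(2 * 981 * 14) = sqrt(27468) = 165.7347 cm/s
Sprue area: A = Q / v = 352 / 165.7347 = 2.1239 cm^2

Answer: 2.1239 cm^2


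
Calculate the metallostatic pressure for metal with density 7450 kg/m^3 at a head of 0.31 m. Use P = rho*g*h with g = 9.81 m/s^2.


Formula: P = rho * g * h
rho * g = 7450 * 9.81 = 73084.5 N/m^3
P = 73084.5 * 0.31 = 22656.1950 Pa

Answer: 22656.1950 Pa


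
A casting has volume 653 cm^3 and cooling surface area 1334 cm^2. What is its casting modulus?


Formula: Casting Modulus M = V / A
M = 653 cm^3 / 1334 cm^2 = 0.4895 cm

0.4895 cm


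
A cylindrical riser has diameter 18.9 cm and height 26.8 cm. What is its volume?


Formula: V = pi * (D/2)^2 * H  (cylinder volume)
Radius = D/2 = 18.9/2 = 9.45 cm
V = pi * 9.45^2 * 26.8 = 7518.7957 cm^3

Answer: 7518.7957 cm^3


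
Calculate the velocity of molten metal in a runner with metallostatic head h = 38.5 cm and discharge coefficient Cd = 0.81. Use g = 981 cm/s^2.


Formula: v = Cd * sqrt(2 * g * h)  (Torricelli with discharge coefficient)
2*g*h = 2 * 981 * 38.5 = 75537.0 cm^2/s^2
sqrt(75537.0) = 274.83995 cm/s
v = 0.81 * 274.83995 = 222.6204 cm/s

222.6204 cm/s


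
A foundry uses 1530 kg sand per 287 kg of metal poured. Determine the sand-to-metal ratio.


Formula: Sand-to-Metal Ratio = W_sand / W_metal
Ratio = 1530 kg / 287 kg = 5.3310

5.3310


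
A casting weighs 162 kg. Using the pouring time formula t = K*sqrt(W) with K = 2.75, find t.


Formula: t = K * sqrt(W)
sqrt(W) = sqrt(162) = 12.72792
t = 2.75 * 12.72792 = 35.0018 s

Answer: 35.0018 s


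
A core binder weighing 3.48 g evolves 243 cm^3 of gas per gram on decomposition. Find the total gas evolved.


Formula: V_gas = W_binder * gas_evolution_rate
V = 3.48 g * 243 cm^3/g = 845.6400 cm^3


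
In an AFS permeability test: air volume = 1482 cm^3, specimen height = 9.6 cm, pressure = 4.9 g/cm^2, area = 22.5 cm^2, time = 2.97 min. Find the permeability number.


Formula: Permeability Number P = (V * H) / (p * A * t)
Numerator: V * H = 1482 * 9.6 = 14227.2
Denominator: p * A * t = 4.9 * 22.5 * 2.97 = 327.4425
P = 14227.2 / 327.4425 = 43.4495


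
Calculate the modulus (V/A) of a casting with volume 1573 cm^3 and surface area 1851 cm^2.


Formula: Casting Modulus M = V / A
M = 1573 cm^3 / 1851 cm^2 = 0.8498 cm


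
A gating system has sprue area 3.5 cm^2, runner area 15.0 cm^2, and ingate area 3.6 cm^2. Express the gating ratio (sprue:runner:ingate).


Sprue:Runner:Ingate = 1 : 15.0/3.5 : 3.6/3.5 = 1:4.29:1.03

Final answer: 1:4.29:1.03


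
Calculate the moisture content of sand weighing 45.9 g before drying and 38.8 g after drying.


Formula: MC = (W_wet - W_dry) / W_wet * 100
Water mass = 45.9 - 38.8 = 7.1 g
MC = 7.1 / 45.9 * 100 = 15.4684%

15.4684%


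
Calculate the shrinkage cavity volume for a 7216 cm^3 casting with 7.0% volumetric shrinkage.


Formula: V_shrink = V_casting * shrinkage_pct / 100
V_shrink = 7216 cm^3 * 7.0 / 100 = 505.1200 cm^3

Final answer: 505.1200 cm^3


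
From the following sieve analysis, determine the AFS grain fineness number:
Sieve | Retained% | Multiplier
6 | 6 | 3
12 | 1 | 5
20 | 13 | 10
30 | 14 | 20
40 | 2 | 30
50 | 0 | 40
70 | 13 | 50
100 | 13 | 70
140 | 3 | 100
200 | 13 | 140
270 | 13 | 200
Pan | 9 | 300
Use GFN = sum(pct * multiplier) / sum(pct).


Formula: GFN = sum(pct * multiplier) / sum(pct)
sum(pct * multiplier) = 9473
sum(pct) = 100
GFN = 9473 / 100 = 94.73

94.73


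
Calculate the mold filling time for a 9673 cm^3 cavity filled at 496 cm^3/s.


Formula: t_fill = V_mold / Q_flow
t = 9673 cm^3 / 496 cm^3/s = 19.5020 s

Final answer: 19.5020 s


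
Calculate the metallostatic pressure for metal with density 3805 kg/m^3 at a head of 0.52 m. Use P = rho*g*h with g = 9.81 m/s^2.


Formula: P = rho * g * h
rho * g = 3805 * 9.81 = 37327.05 N/m^3
P = 37327.05 * 0.52 = 19410.0660 Pa

19410.0660 Pa


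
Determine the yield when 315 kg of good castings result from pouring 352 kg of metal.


Formula: Casting Yield = (W_good / W_total) * 100
Yield = (315 kg / 352 kg) * 100 = 89.4886%

Final answer: 89.4886%


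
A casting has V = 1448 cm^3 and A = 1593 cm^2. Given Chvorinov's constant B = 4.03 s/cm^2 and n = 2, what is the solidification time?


Formula: t_s = B * (V/A)^n  (Chvorinov's rule, n=2)
Modulus M = V/A = 1448/1593 = 0.908977 cm
M^2 = 0.908977^2 = 0.826239 cm^2
t_s = 4.03 * 0.826239 = 3.3297 s


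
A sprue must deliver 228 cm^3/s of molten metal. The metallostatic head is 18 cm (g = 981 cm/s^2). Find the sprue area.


Formula: v = sqrt(2*g*h), A = Q/v
Velocity: v = sqrt(2 * 981 * 18) = sqrt(35316) = 187.9255 cm/s
Sprue area: A = Q / v = 228 / 187.9255 = 1.2132 cm^2

Final answer: 1.2132 cm^2


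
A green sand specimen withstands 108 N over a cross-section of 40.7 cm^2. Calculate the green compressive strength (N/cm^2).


Formula: Compressive Strength = Force / Area
Strength = 108 N / 40.7 cm^2 = 2.6536 N/cm^2


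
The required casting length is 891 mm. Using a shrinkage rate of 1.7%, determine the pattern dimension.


Formula: L_pattern = L_casting * (1 + shrinkage_rate/100)
Shrinkage factor = 1 + 1.7/100 = 1.017
L_pattern = 891 mm * 1.017 = 906.1470 mm


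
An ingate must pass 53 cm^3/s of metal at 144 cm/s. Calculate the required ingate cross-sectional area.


Formula: A_ingate = Q / v  (continuity equation)
A = 53 cm^3/s / 144 cm/s = 0.3681 cm^2

Answer: 0.3681 cm^2


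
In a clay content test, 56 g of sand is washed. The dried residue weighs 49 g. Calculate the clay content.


Formula: Clay% = (W_total - W_washed) / W_total * 100
Clay mass = 56 - 49 = 7 g
Clay% = 7 / 56 * 100 = 12.5000%

12.5000%


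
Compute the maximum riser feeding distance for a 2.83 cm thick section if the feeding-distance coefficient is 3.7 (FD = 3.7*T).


Formula: FD = 3.7 * T  (riser feeding-distance rule)
FD = 3.7 * 2.83 cm = 10.4710 cm

Final answer: 10.4710 cm


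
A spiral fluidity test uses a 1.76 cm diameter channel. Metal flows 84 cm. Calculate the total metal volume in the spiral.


Formula: V = pi * (d/2)^2 * L  (cylinder volume)
Radius = 1.76/2 = 0.88 cm
V = pi * 0.88^2 * 84 = 204.3593 cm^3

Final answer: 204.3593 cm^3


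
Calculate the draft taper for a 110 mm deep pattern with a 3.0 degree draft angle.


Formula: taper = depth * tan(draft_angle)
tan(3.0 deg) = 0.0524078
taper = 110 mm * 0.0524078 = 5.7649 mm


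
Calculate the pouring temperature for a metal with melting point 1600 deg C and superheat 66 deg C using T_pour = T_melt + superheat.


Formula: T_pour = T_melt + Superheat
T_pour = 1600 + 66 = 1666 deg C

Final answer: 1666 deg C


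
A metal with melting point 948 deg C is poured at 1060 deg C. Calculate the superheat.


Formula: Superheat = T_pour - T_melt
Superheat = 1060 - 948 = 112 deg C

Answer: 112 deg C


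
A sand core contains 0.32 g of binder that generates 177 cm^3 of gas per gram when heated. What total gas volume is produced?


Formula: V_gas = W_binder * gas_evolution_rate
V = 0.32 g * 177 cm^3/g = 56.6400 cm^3

Answer: 56.6400 cm^3


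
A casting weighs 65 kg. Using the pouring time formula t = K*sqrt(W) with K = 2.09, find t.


Formula: t = K * sqrt(W)
sqrt(W) = sqrt(65) = 8.06226
t = 2.09 * 8.06226 = 16.8501 s

Final answer: 16.8501 s


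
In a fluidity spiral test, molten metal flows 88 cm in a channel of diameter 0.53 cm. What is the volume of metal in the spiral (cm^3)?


Formula: V = pi * (d/2)^2 * L  (cylinder volume)
Radius = 0.53/2 = 0.265 cm
V = pi * 0.265^2 * 88 = 19.4144 cm^3

Final answer: 19.4144 cm^3


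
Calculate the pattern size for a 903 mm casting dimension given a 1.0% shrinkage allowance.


Formula: L_pattern = L_casting * (1 + shrinkage_rate/100)
Shrinkage factor = 1 + 1.0/100 = 1.01
L_pattern = 903 mm * 1.01 = 912.0300 mm

Answer: 912.0300 mm


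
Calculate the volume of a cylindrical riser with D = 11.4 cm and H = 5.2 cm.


Formula: V = pi * (D/2)^2 * H  (cylinder volume)
Radius = D/2 = 11.4/2 = 5.7 cm
V = pi * 5.7^2 * 5.2 = 530.7658 cm^3


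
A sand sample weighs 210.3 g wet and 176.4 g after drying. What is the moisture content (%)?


Formula: MC = (W_wet - W_dry) / W_wet * 100
Water mass = 210.3 - 176.4 = 33.9 g
MC = 33.9 / 210.3 * 100 = 16.1198%

Final answer: 16.1198%


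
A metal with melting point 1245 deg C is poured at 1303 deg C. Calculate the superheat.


Formula: Superheat = T_pour - T_melt
Superheat = 1303 - 1245 = 58 deg C

58 deg C


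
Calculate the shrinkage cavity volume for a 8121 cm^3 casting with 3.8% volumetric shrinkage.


Formula: V_shrink = V_casting * shrinkage_pct / 100
V_shrink = 8121 cm^3 * 3.8 / 100 = 308.5980 cm^3

Final answer: 308.5980 cm^3


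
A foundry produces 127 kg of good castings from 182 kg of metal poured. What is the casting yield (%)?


Formula: Casting Yield = (W_good / W_total) * 100
Yield = (127 kg / 182 kg) * 100 = 69.7802%

69.7802%


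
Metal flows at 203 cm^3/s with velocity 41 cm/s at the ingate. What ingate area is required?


Formula: A_ingate = Q / v  (continuity equation)
A = 203 cm^3/s / 41 cm/s = 4.9512 cm^2

Final answer: 4.9512 cm^2


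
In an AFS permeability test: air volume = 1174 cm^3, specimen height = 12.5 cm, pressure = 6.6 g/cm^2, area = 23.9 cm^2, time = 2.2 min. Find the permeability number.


Formula: Permeability Number P = (V * H) / (p * A * t)
Numerator: V * H = 1174 * 12.5 = 14675.0
Denominator: p * A * t = 6.6 * 23.9 * 2.2 = 347.028
P = 14675.0 / 347.028 = 42.2877

Answer: 42.2877


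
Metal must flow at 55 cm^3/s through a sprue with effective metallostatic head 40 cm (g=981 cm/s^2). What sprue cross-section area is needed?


Formula: v = sqrt(2*g*h), A = Q/v
Velocity: v = sqrt(2 * 981 * 40) = sqrt(78480) = 280.1428 cm/s
Sprue area: A = Q / v = 55 / 280.1428 = 0.1963 cm^2


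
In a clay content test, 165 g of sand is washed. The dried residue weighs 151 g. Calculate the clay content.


Formula: Clay% = (W_total - W_washed) / W_total * 100
Clay mass = 165 - 151 = 14 g
Clay% = 14 / 165 * 100 = 8.4848%


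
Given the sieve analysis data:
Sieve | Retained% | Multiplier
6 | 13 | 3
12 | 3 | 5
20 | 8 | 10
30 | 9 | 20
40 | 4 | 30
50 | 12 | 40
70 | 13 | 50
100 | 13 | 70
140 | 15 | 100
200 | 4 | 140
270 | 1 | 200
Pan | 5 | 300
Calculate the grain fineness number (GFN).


Formula: GFN = sum(pct * multiplier) / sum(pct)
sum(pct * multiplier) = 6234
sum(pct) = 100
GFN = 6234 / 100 = 62.34

Final answer: 62.34


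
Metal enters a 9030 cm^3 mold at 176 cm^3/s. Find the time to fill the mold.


Formula: t_fill = V_mold / Q_flow
t = 9030 cm^3 / 176 cm^3/s = 51.3068 s

Answer: 51.3068 s


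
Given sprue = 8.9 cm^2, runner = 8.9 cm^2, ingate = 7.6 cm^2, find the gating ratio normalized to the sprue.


Sprue:Runner:Ingate = 1 : 8.9/8.9 : 7.6/8.9 = 1:1.00:0.85

1:1.00:0.85


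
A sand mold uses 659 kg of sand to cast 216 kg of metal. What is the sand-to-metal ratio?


Formula: Sand-to-Metal Ratio = W_sand / W_metal
Ratio = 659 kg / 216 kg = 3.0509

Answer: 3.0509


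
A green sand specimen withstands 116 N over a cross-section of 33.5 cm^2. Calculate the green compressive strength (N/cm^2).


Formula: Compressive Strength = Force / Area
Strength = 116 N / 33.5 cm^2 = 3.4627 N/cm^2

3.4627 N/cm^2


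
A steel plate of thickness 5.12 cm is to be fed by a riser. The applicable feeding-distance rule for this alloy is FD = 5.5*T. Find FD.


Formula: FD = 5.5 * T  (riser feeding-distance rule)
FD = 5.5 * 5.12 cm = 28.1600 cm

Final answer: 28.1600 cm


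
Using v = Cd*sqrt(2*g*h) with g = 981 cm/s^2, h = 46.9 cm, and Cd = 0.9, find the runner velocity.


Formula: v = Cd * sqrt(2 * g * h)  (Torricelli with discharge coefficient)
2*g*h = 2 * 981 * 46.9 = 92017.8 cm^2/s^2
sqrt(92017.8) = 303.34436 cm/s
v = 0.9 * 303.34436 = 273.0099 cm/s

Final answer: 273.0099 cm/s


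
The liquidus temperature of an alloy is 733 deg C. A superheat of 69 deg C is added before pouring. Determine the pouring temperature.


Formula: T_pour = T_melt + Superheat
T_pour = 733 + 69 = 802 deg C

Final answer: 802 deg C


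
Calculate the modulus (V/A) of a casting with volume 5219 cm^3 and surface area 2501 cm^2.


Formula: Casting Modulus M = V / A
M = 5219 cm^3 / 2501 cm^2 = 2.0868 cm

Answer: 2.0868 cm


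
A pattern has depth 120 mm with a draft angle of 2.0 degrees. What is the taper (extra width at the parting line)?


Formula: taper = depth * tan(draft_angle)
tan(2.0 deg) = 0.0349208
taper = 120 mm * 0.0349208 = 4.1905 mm

4.1905 mm


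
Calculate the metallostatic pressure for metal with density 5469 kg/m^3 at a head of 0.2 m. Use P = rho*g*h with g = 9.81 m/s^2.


Formula: P = rho * g * h
rho * g = 5469 * 9.81 = 53650.89 N/m^3
P = 53650.89 * 0.2 = 10730.1780 Pa


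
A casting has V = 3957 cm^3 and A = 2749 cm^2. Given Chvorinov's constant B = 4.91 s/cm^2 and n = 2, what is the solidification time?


Formula: t_s = B * (V/A)^n  (Chvorinov's rule, n=2)
Modulus M = V/A = 3957/2749 = 1.439433 cm
M^2 = 1.439433^2 = 2.071967 cm^2
t_s = 4.91 * 2.071967 = 10.1734 s

10.1734 s


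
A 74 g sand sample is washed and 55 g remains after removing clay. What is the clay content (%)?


Formula: Clay% = (W_total - W_washed) / W_total * 100
Clay mass = 74 - 55 = 19 g
Clay% = 19 / 74 * 100 = 25.6757%


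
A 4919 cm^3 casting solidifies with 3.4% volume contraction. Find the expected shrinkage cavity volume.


Formula: V_shrink = V_casting * shrinkage_pct / 100
V_shrink = 4919 cm^3 * 3.4 / 100 = 167.2460 cm^3

Answer: 167.2460 cm^3


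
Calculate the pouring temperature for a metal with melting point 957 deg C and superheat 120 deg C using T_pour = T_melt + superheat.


Formula: T_pour = T_melt + Superheat
T_pour = 957 + 120 = 1077 deg C

1077 deg C
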